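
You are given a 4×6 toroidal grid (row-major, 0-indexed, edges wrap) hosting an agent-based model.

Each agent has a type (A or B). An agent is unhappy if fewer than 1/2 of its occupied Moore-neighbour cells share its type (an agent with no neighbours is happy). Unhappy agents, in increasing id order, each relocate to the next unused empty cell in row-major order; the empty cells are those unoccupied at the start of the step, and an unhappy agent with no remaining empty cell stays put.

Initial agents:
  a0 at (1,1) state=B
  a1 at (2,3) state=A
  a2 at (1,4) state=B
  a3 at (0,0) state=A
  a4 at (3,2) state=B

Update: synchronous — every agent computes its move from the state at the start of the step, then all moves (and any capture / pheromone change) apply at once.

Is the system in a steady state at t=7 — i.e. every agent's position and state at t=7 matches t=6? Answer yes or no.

t=1: a0@(0,1):B a1@(0,2):A a2@(0,3):B a3@(0,4):A a4@(0,5):B
t=2: a0@(0,0):B a1@(1,0):A a2@(1,1):B a3@(1,2):A a4@(1,3):B
t=3: a0@(0,0):B a1@(0,1):A a2@(0,2):B a3@(0,3):A a4@(0,4):B
t=4: a0@(0,5):B a1@(1,0):A a2@(1,1):B a3@(1,2):A a4@(1,3):B
t=5: a0@(0,0):B a1@(0,1):A a2@(0,2):B a3@(0,3):A a4@(0,4):B
t=6: a0@(0,5):B a1@(1,0):A a2@(1,1):B a3@(1,2):A a4@(1,3):B
t=7: a0@(0,0):B a1@(0,1):A a2@(0,2):B a3@(0,3):A a4@(0,4):B

no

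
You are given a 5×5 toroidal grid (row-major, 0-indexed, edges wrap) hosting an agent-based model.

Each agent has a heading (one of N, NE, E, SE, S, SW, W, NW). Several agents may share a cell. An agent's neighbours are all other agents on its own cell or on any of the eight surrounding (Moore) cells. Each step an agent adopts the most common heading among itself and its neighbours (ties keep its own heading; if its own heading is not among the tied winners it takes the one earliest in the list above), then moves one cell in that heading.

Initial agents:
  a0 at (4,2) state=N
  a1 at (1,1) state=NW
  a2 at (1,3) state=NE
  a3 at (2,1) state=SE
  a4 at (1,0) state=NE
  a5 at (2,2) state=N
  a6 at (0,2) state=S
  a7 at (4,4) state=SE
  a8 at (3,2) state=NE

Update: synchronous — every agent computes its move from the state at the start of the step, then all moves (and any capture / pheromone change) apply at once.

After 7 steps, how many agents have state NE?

8

t=1: a0@(3,2):N a1@(0,0):NW a2@(0,4):NE a3@(1,2):NE a4@(0,1):NE a5@(1,3):NE a6@(1,2):S a7@(0,0):SE a8@(2,2):N
t=2: a0@(2,2):N a1@(4,1):NE a2@(4,0):NE a3@(0,3):NE a4@(4,2):NE a5@(0,4):NE a6@(0,3):NE a7@(4,1):NE a8@(1,2):N
t=3: a0@(1,2):N a1@(3,2):NE a2@(3,1):NE a3@(4,4):NE a4@(3,3):NE a5@(4,0):NE a6@(4,4):NE a7@(3,2):NE a8@(0,2):N
t=4: a0@(0,2):N a1@(2,3):NE a2@(2,2):NE a3@(3,0):NE a4@(2,4):NE a5@(3,1):NE a6@(3,0):NE a7@(2,3):NE a8@(4,2):N
t=5: a0@(4,2):N a1@(1,4):NE a2@(1,3):NE a3@(2,1):NE a4@(1,0):NE a5@(2,2):NE a6@(2,1):NE a7@(1,4):NE a8@(3,2):N
t=6: a0@(3,2):N a1@(0,0):NE a2@(0,4):NE a3@(1,2):NE a4@(0,1):NE a5@(1,3):NE a6@(1,2):NE a7@(0,0):NE a8@(2,3):NE
t=7: a0@(2,2):N a1@(4,1):NE a2@(4,0):NE a3@(0,3):NE a4@(4,2):NE a5@(0,4):NE a6@(0,3):NE a7@(4,1):NE a8@(1,4):NE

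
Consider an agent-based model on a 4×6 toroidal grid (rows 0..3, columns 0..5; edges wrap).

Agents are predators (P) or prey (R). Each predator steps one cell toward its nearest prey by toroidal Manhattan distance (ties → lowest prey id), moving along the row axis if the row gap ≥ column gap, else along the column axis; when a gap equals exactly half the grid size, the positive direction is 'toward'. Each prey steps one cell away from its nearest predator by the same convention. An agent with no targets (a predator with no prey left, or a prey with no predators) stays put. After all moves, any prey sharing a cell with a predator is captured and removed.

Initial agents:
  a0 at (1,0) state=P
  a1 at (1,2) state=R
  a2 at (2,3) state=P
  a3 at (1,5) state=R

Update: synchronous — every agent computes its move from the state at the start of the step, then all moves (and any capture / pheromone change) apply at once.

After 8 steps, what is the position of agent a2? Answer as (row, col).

(1, 4)

t=1: a0@(1,5):P a2@(1,3):P a3@(1,4):R
t=2: a0@(1,4):P a2@(1,4):P a3@(1,3):R
t=3: a0@(1,3):P a2@(1,3):P a3@(1,2):R
t=4: a0@(1,2):P a2@(1,2):P a3@(1,1):R
t=5: a0@(1,1):P a2@(1,1):P a3@(1,0):R
t=6: a0@(1,0):P a2@(1,0):P a3@(1,5):R
t=7: a0@(1,5):P a2@(1,5):P a3@(1,4):R
t=8: a0@(1,4):P a2@(1,4):P a3@(1,3):R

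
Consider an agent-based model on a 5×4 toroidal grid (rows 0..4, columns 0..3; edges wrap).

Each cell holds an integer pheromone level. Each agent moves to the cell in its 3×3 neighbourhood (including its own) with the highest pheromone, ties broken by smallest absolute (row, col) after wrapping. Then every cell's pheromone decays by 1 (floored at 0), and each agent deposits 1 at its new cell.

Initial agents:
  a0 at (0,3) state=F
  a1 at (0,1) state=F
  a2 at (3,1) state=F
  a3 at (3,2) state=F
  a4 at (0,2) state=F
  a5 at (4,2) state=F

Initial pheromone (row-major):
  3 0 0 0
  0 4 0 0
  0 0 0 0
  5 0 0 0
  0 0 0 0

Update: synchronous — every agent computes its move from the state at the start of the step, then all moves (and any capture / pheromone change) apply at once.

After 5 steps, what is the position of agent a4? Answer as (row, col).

(1, 1)

t=1: a0@(0,0) a1@(1,1) a2@(3,0) a3@(2,1) a4@(1,1) a5@(0,1) | pheromone: 3 1 0 0 / 0 5 0 0 / 0 1 0 0 / 5 0 0 0 / 0 0 0 0
t=2: a0@(1,1) a1@(1,1) a2@(3,0) a3@(1,1) a4@(1,1) a5@(1,1) | pheromone: 2 0 0 0 / 0 9 0 0 / 0 0 0 0 / 5 0 0 0 / 0 0 0 0
t=3: a0@(1,1) a1@(1,1) a2@(3,0) a3@(1,1) a4@(1,1) a5@(1,1) | pheromone: 1 0 0 0 / 0 13 0 0 / 0 0 0 0 / 5 0 0 0 / 0 0 0 0
t=4: a0@(1,1) a1@(1,1) a2@(3,0) a3@(1,1) a4@(1,1) a5@(1,1) | pheromone: 0 0 0 0 / 0 17 0 0 / 0 0 0 0 / 5 0 0 0 / 0 0 0 0
t=5: a0@(1,1) a1@(1,1) a2@(3,0) a3@(1,1) a4@(1,1) a5@(1,1) | pheromone: 0 0 0 0 / 0 21 0 0 / 0 0 0 0 / 5 0 0 0 / 0 0 0 0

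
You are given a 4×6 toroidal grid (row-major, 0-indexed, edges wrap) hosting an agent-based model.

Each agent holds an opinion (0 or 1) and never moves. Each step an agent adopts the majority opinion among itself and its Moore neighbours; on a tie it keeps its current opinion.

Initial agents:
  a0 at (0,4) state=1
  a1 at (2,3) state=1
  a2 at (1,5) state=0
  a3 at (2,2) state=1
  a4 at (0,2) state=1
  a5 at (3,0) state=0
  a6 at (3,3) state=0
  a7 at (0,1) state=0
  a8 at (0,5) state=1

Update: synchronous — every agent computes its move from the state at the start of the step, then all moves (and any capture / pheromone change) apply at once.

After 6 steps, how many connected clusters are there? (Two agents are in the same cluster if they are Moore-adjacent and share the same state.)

t=1: a0@(0,4):1 a1@(2,3):1 a2@(1,5):1 a3@(2,2):1 a4@(0,2):0 a5@(3,0):0 a6@(3,3):1 a7@(0,1):0 a8@(0,5):1
t=2: (unchanged — steady state)

2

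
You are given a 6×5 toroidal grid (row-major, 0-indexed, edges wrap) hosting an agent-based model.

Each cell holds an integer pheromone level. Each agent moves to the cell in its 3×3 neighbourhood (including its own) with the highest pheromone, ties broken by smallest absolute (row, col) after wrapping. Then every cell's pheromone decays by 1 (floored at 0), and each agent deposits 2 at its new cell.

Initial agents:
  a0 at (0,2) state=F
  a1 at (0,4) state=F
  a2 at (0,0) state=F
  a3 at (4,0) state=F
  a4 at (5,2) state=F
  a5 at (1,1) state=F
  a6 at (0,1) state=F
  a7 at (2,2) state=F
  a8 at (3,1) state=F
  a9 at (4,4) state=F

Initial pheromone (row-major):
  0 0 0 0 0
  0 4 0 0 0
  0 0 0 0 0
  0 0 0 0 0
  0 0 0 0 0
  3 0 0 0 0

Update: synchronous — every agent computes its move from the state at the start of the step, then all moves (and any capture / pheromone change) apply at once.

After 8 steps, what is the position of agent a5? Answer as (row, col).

(1, 1)

t=1: a0@(1,1) a1@(5,0) a2@(1,1) a3@(5,0) a4@(0,1) a5@(1,1) a6@(1,1) a7@(1,1) a8@(2,0) a9@(5,0) | pheromone: 0 2 0 0 0 / 0 13 0 0 0 / 2 0 0 0 0 / 0 0 0 0 0 / 0 0 0 0 0 / 8 0 0 0 0
t=2: a0@(1,1) a1@(5,0) a2@(1,1) a3@(5,0) a4@(1,1) a5@(1,1) a6@(1,1) a7@(1,1) a8@(1,1) a9@(5,0) | pheromone: 0 1 0 0 0 / 0 26 0 0 0 / 1 0 0 0 0 / 0 0 0 0 0 / 0 0 0 0 0 / 13 0 0 0 0
t=3: a0@(1,1) a1@(5,0) a2@(1,1) a3@(5,0) a4@(1,1) a5@(1,1) a6@(1,1) a7@(1,1) a8@(1,1) a9@(5,0) | pheromone: 0 0 0 0 0 / 0 39 0 0 0 / 0 0 0 0 0 / 0 0 0 0 0 / 0 0 0 0 0 / 18 0 0 0 0
t=4: a0@(1,1) a1@(5,0) a2@(1,1) a3@(5,0) a4@(1,1) a5@(1,1) a6@(1,1) a7@(1,1) a8@(1,1) a9@(5,0) | pheromone: 0 0 0 0 0 / 0 52 0 0 0 / 0 0 0 0 0 / 0 0 0 0 0 / 0 0 0 0 0 / 23 0 0 0 0
t=5: a0@(1,1) a1@(5,0) a2@(1,1) a3@(5,0) a4@(1,1) a5@(1,1) a6@(1,1) a7@(1,1) a8@(1,1) a9@(5,0) | pheromone: 0 0 0 0 0 / 0 65 0 0 0 / 0 0 0 0 0 / 0 0 0 0 0 / 0 0 0 0 0 / 28 0 0 0 0
t=6: a0@(1,1) a1@(5,0) a2@(1,1) a3@(5,0) a4@(1,1) a5@(1,1) a6@(1,1) a7@(1,1) a8@(1,1) a9@(5,0) | pheromone: 0 0 0 0 0 / 0 78 0 0 0 / 0 0 0 0 0 / 0 0 0 0 0 / 0 0 0 0 0 / 33 0 0 0 0
t=7: a0@(1,1) a1@(5,0) a2@(1,1) a3@(5,0) a4@(1,1) a5@(1,1) a6@(1,1) a7@(1,1) a8@(1,1) a9@(5,0) | pheromone: 0 0 0 0 0 / 0 91 0 0 0 / 0 0 0 0 0 / 0 0 0 0 0 / 0 0 0 0 0 / 38 0 0 0 0
t=8: a0@(1,1) a1@(5,0) a2@(1,1) a3@(5,0) a4@(1,1) a5@(1,1) a6@(1,1) a7@(1,1) a8@(1,1) a9@(5,0) | pheromone: 0 0 0 0 0 / 0 104 0 0 0 / 0 0 0 0 0 / 0 0 0 0 0 / 0 0 0 0 0 / 43 0 0 0 0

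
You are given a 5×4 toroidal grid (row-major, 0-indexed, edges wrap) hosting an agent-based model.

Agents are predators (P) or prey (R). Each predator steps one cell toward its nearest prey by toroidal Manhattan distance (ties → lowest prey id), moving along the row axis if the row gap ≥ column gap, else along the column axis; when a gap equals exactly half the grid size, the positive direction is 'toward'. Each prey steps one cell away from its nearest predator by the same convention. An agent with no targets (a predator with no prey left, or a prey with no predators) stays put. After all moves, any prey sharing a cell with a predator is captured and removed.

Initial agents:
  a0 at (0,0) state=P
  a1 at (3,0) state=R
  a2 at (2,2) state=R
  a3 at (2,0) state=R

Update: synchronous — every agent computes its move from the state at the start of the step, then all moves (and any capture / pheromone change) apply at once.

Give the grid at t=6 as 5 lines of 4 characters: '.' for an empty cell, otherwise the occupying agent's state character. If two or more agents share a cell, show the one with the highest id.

t=1: a0@(4,0):P a1@(2,0):R a2@(3,2):R a3@(3,0):R
t=2: a0@(3,0):P a1@(1,0):R a2@(3,1):R a3@(2,0):R
t=3: a0@(3,1):P a1@(0,0):R a2@(3,2):R a3@(1,0):R
t=4: a0@(3,2):P a1@(1,0):R a2@(3,3):R a3@(0,0):R
t=5: a0@(3,3):P a1@(0,0):R a2@(3,0):R a3@(1,0):R
t=6: a0@(3,0):P a1@(1,0):R a2@(3,1):R a3@(0,0):R

R...
R...
....
PR..
....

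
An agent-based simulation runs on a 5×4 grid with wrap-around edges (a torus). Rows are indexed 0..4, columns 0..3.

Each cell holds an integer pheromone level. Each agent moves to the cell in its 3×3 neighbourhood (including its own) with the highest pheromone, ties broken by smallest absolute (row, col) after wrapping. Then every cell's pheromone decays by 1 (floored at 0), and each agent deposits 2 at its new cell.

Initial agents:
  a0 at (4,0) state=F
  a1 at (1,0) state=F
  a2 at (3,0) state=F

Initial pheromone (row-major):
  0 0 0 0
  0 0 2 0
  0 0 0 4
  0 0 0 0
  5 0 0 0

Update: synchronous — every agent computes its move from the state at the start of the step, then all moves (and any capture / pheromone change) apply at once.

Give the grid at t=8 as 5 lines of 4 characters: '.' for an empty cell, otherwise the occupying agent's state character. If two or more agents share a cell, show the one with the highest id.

....
....
...F
....
F...

t=1: a0@(4,0) a1@(2,3) a2@(4,0) | pheromone: 0 0 0 0 / 0 0 1 0 / 0 0 0 5 / 0 0 0 0 / 8 0 0 0
t=2: a0@(4,0) a1@(2,3) a2@(4,0) | pheromone: 0 0 0 0 / 0 0 0 0 / 0 0 0 6 / 0 0 0 0 / 11 0 0 0
t=3: a0@(4,0) a1@(2,3) a2@(4,0) | pheromone: 0 0 0 0 / 0 0 0 0 / 0 0 0 7 / 0 0 0 0 / 14 0 0 0
t=4: a0@(4,0) a1@(2,3) a2@(4,0) | pheromone: 0 0 0 0 / 0 0 0 0 / 0 0 0 8 / 0 0 0 0 / 17 0 0 0
t=5: a0@(4,0) a1@(2,3) a2@(4,0) | pheromone: 0 0 0 0 / 0 0 0 0 / 0 0 0 9 / 0 0 0 0 / 20 0 0 0
t=6: a0@(4,0) a1@(2,3) a2@(4,0) | pheromone: 0 0 0 0 / 0 0 0 0 / 0 0 0 10 / 0 0 0 0 / 23 0 0 0
t=7: a0@(4,0) a1@(2,3) a2@(4,0) | pheromone: 0 0 0 0 / 0 0 0 0 / 0 0 0 11 / 0 0 0 0 / 26 0 0 0
t=8: a0@(4,0) a1@(2,3) a2@(4,0) | pheromone: 0 0 0 0 / 0 0 0 0 / 0 0 0 12 / 0 0 0 0 / 29 0 0 0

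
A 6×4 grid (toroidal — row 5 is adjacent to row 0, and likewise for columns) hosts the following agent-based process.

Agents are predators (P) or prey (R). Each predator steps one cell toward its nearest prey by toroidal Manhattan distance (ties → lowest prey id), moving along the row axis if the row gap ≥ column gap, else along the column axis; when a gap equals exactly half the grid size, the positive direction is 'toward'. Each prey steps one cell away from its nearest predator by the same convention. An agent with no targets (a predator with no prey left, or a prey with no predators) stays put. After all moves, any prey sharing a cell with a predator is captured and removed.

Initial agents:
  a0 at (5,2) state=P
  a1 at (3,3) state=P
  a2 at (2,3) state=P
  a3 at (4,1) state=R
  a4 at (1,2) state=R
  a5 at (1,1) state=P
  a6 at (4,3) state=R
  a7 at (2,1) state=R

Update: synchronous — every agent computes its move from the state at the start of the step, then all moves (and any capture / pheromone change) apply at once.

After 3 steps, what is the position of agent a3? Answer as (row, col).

t=1: a0@(4,2):P a1@(4,3):P a2@(1,3):P a3@(3,1):R a5@(1,2):P a6@(5,3):R a7@(3,1):R
t=2: a0@(3,2):P a1@(5,3):P a2@(0,3):P a3@(2,1):R a5@(2,2):P a7@(2,1):R
t=3: a0@(2,2):P a1@(0,3):P a2@(1,3):P a3@(2,0):R a5@(2,1):P a7@(2,0):R

(2, 0)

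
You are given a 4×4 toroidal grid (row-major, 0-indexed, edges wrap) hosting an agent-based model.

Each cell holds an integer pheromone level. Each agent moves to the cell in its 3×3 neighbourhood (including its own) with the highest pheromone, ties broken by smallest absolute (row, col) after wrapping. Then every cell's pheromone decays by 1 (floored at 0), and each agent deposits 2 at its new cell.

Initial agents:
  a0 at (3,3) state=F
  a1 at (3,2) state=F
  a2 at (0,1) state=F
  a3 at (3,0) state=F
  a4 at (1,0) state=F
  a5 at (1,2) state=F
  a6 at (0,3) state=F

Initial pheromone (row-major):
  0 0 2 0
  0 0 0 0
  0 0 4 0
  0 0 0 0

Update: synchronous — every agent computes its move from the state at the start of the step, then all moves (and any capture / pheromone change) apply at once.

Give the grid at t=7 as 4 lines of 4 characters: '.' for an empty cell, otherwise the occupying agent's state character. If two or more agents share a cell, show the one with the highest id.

F.F.
....
..F.
....

t=1: a0@(2,2) a1@(2,2) a2@(0,2) a3@(0,0) a4@(0,0) a5@(2,2) a6@(0,2) | pheromone: 4 0 5 0 / 0 0 0 0 / 0 0 9 0 / 0 0 0 0
t=2: a0@(2,2) a1@(2,2) a2@(0,2) a3@(0,0) a4@(0,0) a5@(2,2) a6@(0,2) | pheromone: 7 0 8 0 / 0 0 0 0 / 0 0 14 0 / 0 0 0 0
t=3: a0@(2,2) a1@(2,2) a2@(0,2) a3@(0,0) a4@(0,0) a5@(2,2) a6@(0,2) | pheromone: 10 0 11 0 / 0 0 0 0 / 0 0 19 0 / 0 0 0 0
t=4: a0@(2,2) a1@(2,2) a2@(0,2) a3@(0,0) a4@(0,0) a5@(2,2) a6@(0,2) | pheromone: 13 0 14 0 / 0 0 0 0 / 0 0 24 0 / 0 0 0 0
t=5: a0@(2,2) a1@(2,2) a2@(0,2) a3@(0,0) a4@(0,0) a5@(2,2) a6@(0,2) | pheromone: 16 0 17 0 / 0 0 0 0 / 0 0 29 0 / 0 0 0 0
t=6: a0@(2,2) a1@(2,2) a2@(0,2) a3@(0,0) a4@(0,0) a5@(2,2) a6@(0,2) | pheromone: 19 0 20 0 / 0 0 0 0 / 0 0 34 0 / 0 0 0 0
t=7: a0@(2,2) a1@(2,2) a2@(0,2) a3@(0,0) a4@(0,0) a5@(2,2) a6@(0,2) | pheromone: 22 0 23 0 / 0 0 0 0 / 0 0 39 0 / 0 0 0 0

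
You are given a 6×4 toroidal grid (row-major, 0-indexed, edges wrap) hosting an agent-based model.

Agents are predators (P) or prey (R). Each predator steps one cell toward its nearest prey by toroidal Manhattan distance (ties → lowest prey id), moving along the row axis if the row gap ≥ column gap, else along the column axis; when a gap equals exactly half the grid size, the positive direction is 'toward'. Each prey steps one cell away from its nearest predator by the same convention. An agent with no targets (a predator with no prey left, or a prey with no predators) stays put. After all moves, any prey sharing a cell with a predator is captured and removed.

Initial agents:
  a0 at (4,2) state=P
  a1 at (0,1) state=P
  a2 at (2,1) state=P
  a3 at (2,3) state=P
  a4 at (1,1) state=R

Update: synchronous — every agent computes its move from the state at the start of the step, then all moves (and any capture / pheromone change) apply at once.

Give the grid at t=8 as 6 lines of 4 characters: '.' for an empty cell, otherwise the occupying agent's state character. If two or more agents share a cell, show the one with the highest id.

..P.
....
.P..
.R..
....
....

t=1: a0@(5,2):P a1@(1,1):P a2@(1,1):P a3@(2,0):P a4@(2,1):R
t=2: a0@(0,2):P a1@(2,1):P a2@(2,1):P a3@(2,1):P a4@(3,1):R
t=3: a0@(1,2):P a1@(3,1):P a2@(3,1):P a3@(3,1):P a4@(4,1):R
t=4: a0@(2,2):P a1@(4,1):P a2@(4,1):P a3@(4,1):P a4@(5,1):R
t=5: a0@(3,2):P a1@(5,1):P a2@(5,1):P a3@(5,1):P a4@(0,1):R
t=6: a0@(4,2):P a1@(0,1):P a2@(0,1):P a3@(0,1):P a4@(1,1):R
t=7: a0@(5,2):P a1@(1,1):P a2@(1,1):P a3@(1,1):P a4@(2,1):R
t=8: a0@(0,2):P a1@(2,1):P a2@(2,1):P a3@(2,1):P a4@(3,1):R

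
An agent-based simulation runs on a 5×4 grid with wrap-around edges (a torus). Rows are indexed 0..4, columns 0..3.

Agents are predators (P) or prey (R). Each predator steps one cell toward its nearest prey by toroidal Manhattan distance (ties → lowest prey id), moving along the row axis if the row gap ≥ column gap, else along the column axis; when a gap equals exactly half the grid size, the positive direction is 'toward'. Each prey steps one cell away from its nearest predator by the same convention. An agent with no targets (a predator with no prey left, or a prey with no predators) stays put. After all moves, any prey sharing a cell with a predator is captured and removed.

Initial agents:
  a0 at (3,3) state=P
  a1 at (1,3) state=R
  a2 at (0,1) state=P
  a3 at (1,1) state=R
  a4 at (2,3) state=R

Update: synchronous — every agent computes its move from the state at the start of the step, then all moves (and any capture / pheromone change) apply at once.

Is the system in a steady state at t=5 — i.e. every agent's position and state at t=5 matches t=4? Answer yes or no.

t=1: a0@(2,3):P a1@(0,3):R a2@(1,1):P a3@(2,1):R a4@(1,3):R
t=2: a0@(1,3):P a1@(4,3):R a2@(2,1):P a3@(3,1):R a4@(0,3):R
t=3: a0@(0,3):P a1@(3,3):R a2@(3,1):P a3@(4,1):R a4@(4,3):R
t=4: a0@(4,3):P a1@(2,3):R a2@(4,1):P a3@(0,1):R a4@(3,3):R
t=5: a0@(3,3):P a1@(1,3):R a2@(0,1):P a3@(1,1):R a4@(2,3):R

no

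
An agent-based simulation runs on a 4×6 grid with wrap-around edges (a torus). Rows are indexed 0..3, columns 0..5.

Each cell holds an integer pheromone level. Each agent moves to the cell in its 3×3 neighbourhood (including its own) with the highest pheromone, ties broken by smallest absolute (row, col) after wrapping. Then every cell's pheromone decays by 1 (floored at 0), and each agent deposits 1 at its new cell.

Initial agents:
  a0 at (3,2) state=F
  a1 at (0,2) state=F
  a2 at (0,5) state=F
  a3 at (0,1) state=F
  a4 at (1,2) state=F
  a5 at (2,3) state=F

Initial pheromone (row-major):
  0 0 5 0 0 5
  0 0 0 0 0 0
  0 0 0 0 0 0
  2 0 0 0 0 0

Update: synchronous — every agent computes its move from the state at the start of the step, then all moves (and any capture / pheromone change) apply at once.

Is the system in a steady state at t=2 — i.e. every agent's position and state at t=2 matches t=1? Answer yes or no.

t=1: a0@(0,2) a1@(0,2) a2@(0,5) a3@(0,2) a4@(0,2) a5@(1,2) | pheromone: 0 0 8 0 0 5 / 0 0 1 0 0 0 / 0 0 0 0 0 0 / 1 0 0 0 0 0
t=2: a0@(0,2) a1@(0,2) a2@(0,5) a3@(0,2) a4@(0,2) a5@(0,2) | pheromone: 0 0 12 0 0 5 / 0 0 0 0 0 0 / 0 0 0 0 0 0 / 0 0 0 0 0 0

no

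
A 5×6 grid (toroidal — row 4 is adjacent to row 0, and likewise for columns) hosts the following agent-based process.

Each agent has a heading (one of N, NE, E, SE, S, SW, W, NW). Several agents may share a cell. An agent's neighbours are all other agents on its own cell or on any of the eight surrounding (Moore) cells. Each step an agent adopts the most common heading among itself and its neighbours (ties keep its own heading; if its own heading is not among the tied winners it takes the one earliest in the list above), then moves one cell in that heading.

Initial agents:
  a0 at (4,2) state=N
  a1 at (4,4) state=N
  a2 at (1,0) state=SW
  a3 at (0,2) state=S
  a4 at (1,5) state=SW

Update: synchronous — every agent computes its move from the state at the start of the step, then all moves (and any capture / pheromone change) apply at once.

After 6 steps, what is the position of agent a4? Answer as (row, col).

t=1: a0@(3,2):N a1@(3,4):N a2@(2,5):SW a3@(1,2):S a4@(2,4):SW
t=2: a0@(2,2):N a1@(4,3):SW a2@(3,4):SW a3@(2,2):S a4@(3,3):SW
t=3: a0@(1,2):N a1@(0,2):SW a2@(4,3):SW a3@(3,2):S a4@(4,2):SW
t=4: a0@(0,2):N a1@(1,1):SW a2@(0,2):SW a3@(4,1):SW a4@(0,1):SW
t=5: a0@(1,1):SW a1@(2,0):SW a2@(1,1):SW a3@(0,0):SW a4@(1,0):SW
t=6: a0@(2,0):SW a1@(3,5):SW a2@(2,0):SW a3@(1,5):SW a4@(2,5):SW

(2, 5)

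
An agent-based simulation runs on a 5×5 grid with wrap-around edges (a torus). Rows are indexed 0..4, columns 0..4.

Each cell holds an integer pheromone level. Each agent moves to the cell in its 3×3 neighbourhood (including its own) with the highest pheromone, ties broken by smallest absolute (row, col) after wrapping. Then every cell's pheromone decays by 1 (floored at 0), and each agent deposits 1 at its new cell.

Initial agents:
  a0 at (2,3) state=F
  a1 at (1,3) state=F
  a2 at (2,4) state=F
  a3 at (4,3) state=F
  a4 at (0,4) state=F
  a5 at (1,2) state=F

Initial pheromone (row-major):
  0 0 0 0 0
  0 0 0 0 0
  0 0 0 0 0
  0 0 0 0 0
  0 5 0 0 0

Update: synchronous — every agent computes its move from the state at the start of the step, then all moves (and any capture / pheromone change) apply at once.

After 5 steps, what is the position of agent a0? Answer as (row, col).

(4, 1)

t=1: a0@(1,2) a1@(0,2) a2@(1,0) a3@(0,2) a4@(0,0) a5@(0,1) | pheromone: 1 1 2 0 0 / 1 0 1 0 0 / 0 0 0 0 0 / 0 0 0 0 0 / 0 4 0 0 0
t=2: a0@(0,2) a1@(4,1) a2@(0,0) a3@(4,1) a4@(4,1) a5@(4,1) | pheromone: 1 0 2 0 0 / 0 0 0 0 0 / 0 0 0 0 0 / 0 0 0 0 0 / 0 7 0 0 0
t=3: a0@(4,1) a1@(4,1) a2@(4,1) a3@(4,1) a4@(4,1) a5@(4,1) | pheromone: 0 0 1 0 0 / 0 0 0 0 0 / 0 0 0 0 0 / 0 0 0 0 0 / 0 12 0 0 0
t=4: a0@(4,1) a1@(4,1) a2@(4,1) a3@(4,1) a4@(4,1) a5@(4,1) | pheromone: 0 0 0 0 0 / 0 0 0 0 0 / 0 0 0 0 0 / 0 0 0 0 0 / 0 17 0 0 0
t=5: a0@(4,1) a1@(4,1) a2@(4,1) a3@(4,1) a4@(4,1) a5@(4,1) | pheromone: 0 0 0 0 0 / 0 0 0 0 0 / 0 0 0 0 0 / 0 0 0 0 0 / 0 22 0 0 0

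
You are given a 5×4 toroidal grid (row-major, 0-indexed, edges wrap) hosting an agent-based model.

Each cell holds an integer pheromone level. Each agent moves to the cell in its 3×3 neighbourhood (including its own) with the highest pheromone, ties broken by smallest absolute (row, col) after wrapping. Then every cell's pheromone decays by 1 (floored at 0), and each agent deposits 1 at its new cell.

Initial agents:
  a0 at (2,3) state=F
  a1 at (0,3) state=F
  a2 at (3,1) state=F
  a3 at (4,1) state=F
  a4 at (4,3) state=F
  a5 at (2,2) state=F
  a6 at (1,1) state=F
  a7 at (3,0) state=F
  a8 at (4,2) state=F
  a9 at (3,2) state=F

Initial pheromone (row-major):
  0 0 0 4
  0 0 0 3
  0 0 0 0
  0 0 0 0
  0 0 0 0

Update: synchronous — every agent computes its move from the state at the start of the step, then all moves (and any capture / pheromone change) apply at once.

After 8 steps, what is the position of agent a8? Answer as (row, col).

t=1: a0@(1,3) a1@(0,3) a2@(2,0) a3@(0,0) a4@(0,3) a5@(1,3) a6@(0,0) a7@(2,0) a8@(0,3) a9@(2,1) | pheromone: 2 0 0 6 / 0 0 0 4 / 2 1 0 0 / 0 0 0 0 / 0 0 0 0
t=2: a0@(0,3) a1@(0,3) a2@(1,3) a3@(0,3) a4@(0,3) a5@(0,3) a6@(0,3) a7@(1,3) a8@(0,3) a9@(2,0) | pheromone: 1 0 0 12 / 0 0 0 5 / 2 0 0 0 / 0 0 0 0 / 0 0 0 0
t=3: a0@(0,3) a1@(0,3) a2@(0,3) a3@(0,3) a4@(0,3) a5@(0,3) a6@(0,3) a7@(0,3) a8@(0,3) a9@(1,3) | pheromone: 0 0 0 20 / 0 0 0 5 / 1 0 0 0 / 0 0 0 0 / 0 0 0 0
t=4: a0@(0,3) a1@(0,3) a2@(0,3) a3@(0,3) a4@(0,3) a5@(0,3) a6@(0,3) a7@(0,3) a8@(0,3) a9@(0,3) | pheromone: 0 0 0 29 / 0 0 0 4 / 0 0 0 0 / 0 0 0 0 / 0 0 0 0
t=5: a0@(0,3) a1@(0,3) a2@(0,3) a3@(0,3) a4@(0,3) a5@(0,3) a6@(0,3) a7@(0,3) a8@(0,3) a9@(0,3) | pheromone: 0 0 0 38 / 0 0 0 3 / 0 0 0 0 / 0 0 0 0 / 0 0 0 0
t=6: a0@(0,3) a1@(0,3) a2@(0,3) a3@(0,3) a4@(0,3) a5@(0,3) a6@(0,3) a7@(0,3) a8@(0,3) a9@(0,3) | pheromone: 0 0 0 47 / 0 0 0 2 / 0 0 0 0 / 0 0 0 0 / 0 0 0 0
t=7: a0@(0,3) a1@(0,3) a2@(0,3) a3@(0,3) a4@(0,3) a5@(0,3) a6@(0,3) a7@(0,3) a8@(0,3) a9@(0,3) | pheromone: 0 0 0 56 / 0 0 0 1 / 0 0 0 0 / 0 0 0 0 / 0 0 0 0
t=8: a0@(0,3) a1@(0,3) a2@(0,3) a3@(0,3) a4@(0,3) a5@(0,3) a6@(0,3) a7@(0,3) a8@(0,3) a9@(0,3) | pheromone: 0 0 0 65 / 0 0 0 0 / 0 0 0 0 / 0 0 0 0 / 0 0 0 0

(0, 3)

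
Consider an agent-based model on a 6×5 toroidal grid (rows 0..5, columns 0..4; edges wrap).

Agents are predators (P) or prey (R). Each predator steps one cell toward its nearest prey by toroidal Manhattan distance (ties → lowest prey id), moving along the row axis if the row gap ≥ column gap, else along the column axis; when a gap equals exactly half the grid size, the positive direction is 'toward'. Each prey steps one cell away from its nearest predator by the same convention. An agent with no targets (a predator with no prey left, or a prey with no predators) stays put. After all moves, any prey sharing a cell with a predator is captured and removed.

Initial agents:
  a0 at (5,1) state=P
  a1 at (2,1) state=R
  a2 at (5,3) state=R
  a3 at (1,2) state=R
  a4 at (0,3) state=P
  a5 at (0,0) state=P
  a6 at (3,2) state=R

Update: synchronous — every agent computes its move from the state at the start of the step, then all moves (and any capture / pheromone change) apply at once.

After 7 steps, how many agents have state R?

t=1: a0@(5,2):P a1@(1,1):R a2@(4,3):R a3@(2,2):R a4@(5,3):P a5@(1,0):P a6@(2,2):R
t=2: a0@(4,2):P a1@(1,2):R a2@(3,3):R a3@(1,2):R a4@(4,3):P a5@(1,1):P a6@(1,2):R
t=3: a0@(3,2):P a1@(1,3):R a2@(2,3):R a3@(1,3):R a4@(3,3):P a5@(1,2):P a6@(1,3):R
t=4: a0@(2,2):P a1@(1,4):R a3@(1,4):R a4@(2,3):P a5@(1,3):P a6@(1,4):R
t=5: a0@(2,3):P a1@(1,0):R a3@(1,0):R a4@(1,3):P a5@(1,4):P a6@(1,0):R
t=6: a0@(2,4):P a1@(1,1):R a3@(1,1):R a4@(1,4):P a5@(1,0):P a6@(1,1):R
t=7: a0@(2,0):P a1@(1,2):R a3@(1,2):R a4@(1,0):P a5@(1,1):P a6@(1,2):R

3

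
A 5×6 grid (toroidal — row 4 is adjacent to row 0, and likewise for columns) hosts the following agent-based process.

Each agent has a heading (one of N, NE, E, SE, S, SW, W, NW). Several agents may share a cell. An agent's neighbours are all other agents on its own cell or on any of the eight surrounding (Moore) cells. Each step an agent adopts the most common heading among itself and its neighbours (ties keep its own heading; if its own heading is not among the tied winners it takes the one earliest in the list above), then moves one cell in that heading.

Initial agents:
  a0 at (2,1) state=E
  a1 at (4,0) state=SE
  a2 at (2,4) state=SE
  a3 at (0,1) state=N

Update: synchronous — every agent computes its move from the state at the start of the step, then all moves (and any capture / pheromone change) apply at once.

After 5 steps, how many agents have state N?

1

t=1: a0@(2,2):E a1@(0,1):SE a2@(3,5):SE a3@(4,1):N
t=2: a0@(2,3):E a1@(1,2):SE a2@(4,0):SE a3@(3,1):N
t=3: a0@(2,4):E a1@(2,3):SE a2@(0,1):SE a3@(2,1):N
t=4: a0@(2,5):E a1@(3,4):SE a2@(1,2):SE a3@(1,1):N
t=5: a0@(2,0):E a1@(4,5):SE a2@(2,3):SE a3@(0,1):N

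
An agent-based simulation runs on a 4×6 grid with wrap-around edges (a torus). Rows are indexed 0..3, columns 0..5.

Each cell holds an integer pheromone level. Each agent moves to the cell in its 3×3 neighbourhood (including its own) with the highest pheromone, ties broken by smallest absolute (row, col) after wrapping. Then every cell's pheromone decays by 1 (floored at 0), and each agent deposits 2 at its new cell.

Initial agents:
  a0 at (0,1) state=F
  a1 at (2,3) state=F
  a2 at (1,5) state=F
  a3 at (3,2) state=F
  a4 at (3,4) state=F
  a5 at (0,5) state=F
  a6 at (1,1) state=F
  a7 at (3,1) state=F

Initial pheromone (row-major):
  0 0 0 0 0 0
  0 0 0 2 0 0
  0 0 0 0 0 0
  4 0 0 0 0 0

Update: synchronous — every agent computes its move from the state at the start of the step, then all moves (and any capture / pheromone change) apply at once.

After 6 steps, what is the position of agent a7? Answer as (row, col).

(3, 0)

t=1: a0@(3,0) a1@(1,3) a2@(0,0) a3@(0,1) a4@(0,3) a5@(3,0) a6@(0,0) a7@(3,0) | pheromone: 4 2 0 2 0 0 / 0 0 0 3 0 0 / 0 0 0 0 0 0 / 9 0 0 0 0 0
t=2: a0@(3,0) a1@(1,3) a2@(3,0) a3@(3,0) a4@(1,3) a5@(3,0) a6@(3,0) a7@(3,0) | pheromone: 3 1 0 1 0 0 / 0 0 0 6 0 0 / 0 0 0 0 0 0 / 20 0 0 0 0 0
t=3: a0@(3,0) a1@(1,3) a2@(3,0) a3@(3,0) a4@(1,3) a5@(3,0) a6@(3,0) a7@(3,0) | pheromone: 2 0 0 0 0 0 / 0 0 0 9 0 0 / 0 0 0 0 0 0 / 31 0 0 0 0 0
t=4: a0@(3,0) a1@(1,3) a2@(3,0) a3@(3,0) a4@(1,3) a5@(3,0) a6@(3,0) a7@(3,0) | pheromone: 1 0 0 0 0 0 / 0 0 0 12 0 0 / 0 0 0 0 0 0 / 42 0 0 0 0 0
t=5: a0@(3,0) a1@(1,3) a2@(3,0) a3@(3,0) a4@(1,3) a5@(3,0) a6@(3,0) a7@(3,0) | pheromone: 0 0 0 0 0 0 / 0 0 0 15 0 0 / 0 0 0 0 0 0 / 53 0 0 0 0 0
t=6: a0@(3,0) a1@(1,3) a2@(3,0) a3@(3,0) a4@(1,3) a5@(3,0) a6@(3,0) a7@(3,0) | pheromone: 0 0 0 0 0 0 / 0 0 0 18 0 0 / 0 0 0 0 0 0 / 64 0 0 0 0 0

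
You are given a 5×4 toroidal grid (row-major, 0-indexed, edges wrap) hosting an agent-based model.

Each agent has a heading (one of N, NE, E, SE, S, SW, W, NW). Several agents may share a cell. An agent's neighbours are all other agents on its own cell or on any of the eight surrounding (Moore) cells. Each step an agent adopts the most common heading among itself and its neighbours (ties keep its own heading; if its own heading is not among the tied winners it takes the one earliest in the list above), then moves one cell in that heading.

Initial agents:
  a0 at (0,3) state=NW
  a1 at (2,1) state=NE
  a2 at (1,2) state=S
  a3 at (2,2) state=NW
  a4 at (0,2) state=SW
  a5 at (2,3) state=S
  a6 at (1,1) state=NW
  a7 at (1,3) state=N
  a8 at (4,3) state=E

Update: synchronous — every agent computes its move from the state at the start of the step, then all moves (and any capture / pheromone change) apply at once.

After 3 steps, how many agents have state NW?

9

t=1: a0@(4,2):NW a1@(1,0):NW a2@(0,1):NW a3@(1,1):NW a4@(4,1):NW a5@(3,3):S a6@(0,0):NW a7@(2,3):S a8@(4,0):E
t=2: a0@(3,1):NW a1@(0,3):NW a2@(4,0):NW a3@(0,0):NW a4@(3,0):NW a5@(4,3):S a6@(4,3):NW a7@(3,3):S a8@(3,3):NW
t=3: a0@(2,0):NW a1@(4,2):NW a2@(3,3):NW a3@(4,3):NW a4@(2,3):NW a5@(3,2):NW a6@(3,2):NW a7@(2,2):NW a8@(2,2):NW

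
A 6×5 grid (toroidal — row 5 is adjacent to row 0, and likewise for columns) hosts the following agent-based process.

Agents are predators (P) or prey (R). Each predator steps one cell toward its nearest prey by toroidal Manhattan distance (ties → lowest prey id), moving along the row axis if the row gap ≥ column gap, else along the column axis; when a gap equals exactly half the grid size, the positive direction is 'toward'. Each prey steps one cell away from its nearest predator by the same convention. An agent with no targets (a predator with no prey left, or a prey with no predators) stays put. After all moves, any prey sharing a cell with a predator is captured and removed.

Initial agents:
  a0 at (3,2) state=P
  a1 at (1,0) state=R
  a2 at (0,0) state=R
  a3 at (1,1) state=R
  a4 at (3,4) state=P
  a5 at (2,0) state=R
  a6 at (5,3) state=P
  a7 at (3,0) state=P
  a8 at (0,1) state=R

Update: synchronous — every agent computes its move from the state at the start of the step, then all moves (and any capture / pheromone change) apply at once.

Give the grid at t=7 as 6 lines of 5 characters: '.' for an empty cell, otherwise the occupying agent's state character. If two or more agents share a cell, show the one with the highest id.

.....
.....
.....
PP...
.R...
.....

t=1: a0@(2,2):P a1@(0,0):R a2@(0,1):R a3@(0,1):R a4@(2,4):P a5@(1,0):R a6@(5,4):P a7@(2,0):P a8@(0,0):R
t=2: a0@(1,2):P a2@(5,1):R a3@(5,1):R a4@(1,4):P a5@(0,0):R a6@(0,4):P a7@(1,0):P
t=3: a0@(0,2):P a2@(4,1):R a3@(4,1):R a4@(0,4):P a5@(0,1):R a6@(0,0):P a7@(0,0):P
t=4: a0@(0,1):P a2@(3,1):R a3@(3,1):R a4@(0,0):P a6@(0,1):P a7@(0,1):P
t=5: a0@(1,1):P a2@(2,1):R a3@(2,1):R a4@(1,0):P a6@(1,1):P a7@(1,1):P
t=6: a0@(2,1):P a2@(3,1):R a3@(3,1):R a4@(2,0):P a6@(2,1):P a7@(2,1):P
t=7: a0@(3,1):P a2@(4,1):R a3@(4,1):R a4@(3,0):P a6@(3,1):P a7@(3,1):P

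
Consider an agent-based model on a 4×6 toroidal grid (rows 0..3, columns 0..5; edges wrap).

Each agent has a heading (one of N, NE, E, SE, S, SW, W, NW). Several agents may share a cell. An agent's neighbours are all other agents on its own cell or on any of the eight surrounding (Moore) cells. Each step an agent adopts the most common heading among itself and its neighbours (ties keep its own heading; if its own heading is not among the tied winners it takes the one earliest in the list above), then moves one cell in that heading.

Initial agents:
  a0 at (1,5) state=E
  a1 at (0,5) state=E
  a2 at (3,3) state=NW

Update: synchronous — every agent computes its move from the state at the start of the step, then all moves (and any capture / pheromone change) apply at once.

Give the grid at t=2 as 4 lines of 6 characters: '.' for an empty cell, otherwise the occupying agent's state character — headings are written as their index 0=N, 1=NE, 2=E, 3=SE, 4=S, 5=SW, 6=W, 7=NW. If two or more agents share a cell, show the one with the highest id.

.2....
.7....
......
......

t=1: a0@(1,0):E a1@(0,0):E a2@(2,2):NW
t=2: a0@(1,1):E a1@(0,1):E a2@(1,1):NW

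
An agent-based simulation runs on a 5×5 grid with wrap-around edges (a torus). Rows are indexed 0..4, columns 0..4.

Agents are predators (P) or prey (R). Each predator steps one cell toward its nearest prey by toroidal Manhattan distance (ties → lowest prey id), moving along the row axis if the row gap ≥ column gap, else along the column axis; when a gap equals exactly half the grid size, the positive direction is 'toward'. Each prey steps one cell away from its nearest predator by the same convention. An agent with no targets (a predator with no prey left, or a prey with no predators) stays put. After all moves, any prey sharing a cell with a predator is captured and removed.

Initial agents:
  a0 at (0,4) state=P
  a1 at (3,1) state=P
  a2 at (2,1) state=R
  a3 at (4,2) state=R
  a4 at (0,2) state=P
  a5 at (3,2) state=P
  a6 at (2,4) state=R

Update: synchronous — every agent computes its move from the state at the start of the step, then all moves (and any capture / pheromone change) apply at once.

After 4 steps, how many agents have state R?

3

t=1: a0@(1,4):P a1@(2,1):P a2@(1,1):R a3@(3,2):R a4@(4,2):P a5@(4,2):P a6@(3,4):R
t=2: a0@(1,0):P a1@(1,1):P a2@(0,1):R a3@(2,2):R a4@(3,2):P a5@(3,2):P a6@(4,4):R
t=3: a0@(0,0):P a1@(0,1):P a2@(4,1):R a3@(1,2):R a4@(2,2):P a5@(2,2):P a6@(3,4):R
t=4: a0@(4,0):P a1@(4,1):P a2@(3,1):R a3@(0,2):R a4@(1,2):P a5@(1,2):P a6@(2,4):R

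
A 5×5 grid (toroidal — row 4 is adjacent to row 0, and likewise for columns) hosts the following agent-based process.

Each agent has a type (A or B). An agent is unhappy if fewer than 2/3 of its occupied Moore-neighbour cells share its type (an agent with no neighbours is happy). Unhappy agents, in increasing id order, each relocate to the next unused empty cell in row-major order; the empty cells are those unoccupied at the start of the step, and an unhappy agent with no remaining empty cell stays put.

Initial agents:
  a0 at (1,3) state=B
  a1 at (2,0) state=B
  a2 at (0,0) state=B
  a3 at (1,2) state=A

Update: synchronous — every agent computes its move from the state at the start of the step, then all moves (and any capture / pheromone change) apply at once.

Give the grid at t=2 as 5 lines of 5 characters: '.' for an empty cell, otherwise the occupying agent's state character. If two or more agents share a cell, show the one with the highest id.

B..BA
.....
B....
.....
.....

t=1: a0@(0,1):B a1@(2,0):B a2@(0,0):B a3@(0,2):A
t=2: a0@(0,3):B a1@(2,0):B a2@(0,0):B a3@(0,4):A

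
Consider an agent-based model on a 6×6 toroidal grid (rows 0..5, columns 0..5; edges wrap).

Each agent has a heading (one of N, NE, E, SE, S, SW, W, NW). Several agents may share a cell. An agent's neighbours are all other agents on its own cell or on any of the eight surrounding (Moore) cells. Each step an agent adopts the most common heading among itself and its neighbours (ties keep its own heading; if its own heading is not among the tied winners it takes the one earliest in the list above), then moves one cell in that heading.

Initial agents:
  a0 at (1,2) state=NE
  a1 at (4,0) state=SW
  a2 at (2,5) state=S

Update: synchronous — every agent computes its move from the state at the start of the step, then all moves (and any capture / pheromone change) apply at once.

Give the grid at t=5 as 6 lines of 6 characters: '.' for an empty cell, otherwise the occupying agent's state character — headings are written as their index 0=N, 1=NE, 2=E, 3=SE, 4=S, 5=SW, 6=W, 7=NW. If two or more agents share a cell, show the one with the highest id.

t=1: a0@(0,3):NE a1@(5,5):SW a2@(3,5):S
t=2: a0@(5,4):NE a1@(0,4):SW a2@(4,5):S
t=3: a0@(4,5):NE a1@(1,3):SW a2@(5,5):S
t=4: a0@(3,0):NE a1@(2,2):SW a2@(0,5):S
t=5: a0@(2,1):NE a1@(3,1):SW a2@(1,5):S

......
.....4
.1....
.5....
......
......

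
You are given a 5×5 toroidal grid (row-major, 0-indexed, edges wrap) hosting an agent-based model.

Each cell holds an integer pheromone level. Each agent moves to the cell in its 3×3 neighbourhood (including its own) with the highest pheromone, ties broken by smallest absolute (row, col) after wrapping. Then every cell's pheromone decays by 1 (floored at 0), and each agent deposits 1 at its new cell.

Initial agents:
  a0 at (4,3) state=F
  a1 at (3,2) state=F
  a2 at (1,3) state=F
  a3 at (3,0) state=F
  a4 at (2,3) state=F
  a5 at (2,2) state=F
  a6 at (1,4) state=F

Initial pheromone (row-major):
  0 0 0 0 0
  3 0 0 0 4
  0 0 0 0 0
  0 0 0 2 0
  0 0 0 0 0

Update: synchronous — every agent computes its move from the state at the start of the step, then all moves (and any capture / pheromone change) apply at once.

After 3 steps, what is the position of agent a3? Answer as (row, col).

t=1: a0@(3,3) a1@(3,3) a2@(1,4) a3@(2,0) a4@(1,4) a5@(3,3) a6@(1,4) | pheromone: 0 0 0 0 0 / 2 0 0 0 6 / 1 0 0 0 0 / 0 0 0 4 0 / 0 0 0 0 0
t=2: a0@(3,3) a1@(3,3) a2@(1,4) a3@(1,4) a4@(1,4) a5@(3,3) a6@(1,4) | pheromone: 0 0 0 0 0 / 1 0 0 0 9 / 0 0 0 0 0 / 0 0 0 6 0 / 0 0 0 0 0
t=3: a0@(3,3) a1@(3,3) a2@(1,4) a3@(1,4) a4@(1,4) a5@(3,3) a6@(1,4) | pheromone: 0 0 0 0 0 / 0 0 0 0 12 / 0 0 0 0 0 / 0 0 0 8 0 / 0 0 0 0 0

(1, 4)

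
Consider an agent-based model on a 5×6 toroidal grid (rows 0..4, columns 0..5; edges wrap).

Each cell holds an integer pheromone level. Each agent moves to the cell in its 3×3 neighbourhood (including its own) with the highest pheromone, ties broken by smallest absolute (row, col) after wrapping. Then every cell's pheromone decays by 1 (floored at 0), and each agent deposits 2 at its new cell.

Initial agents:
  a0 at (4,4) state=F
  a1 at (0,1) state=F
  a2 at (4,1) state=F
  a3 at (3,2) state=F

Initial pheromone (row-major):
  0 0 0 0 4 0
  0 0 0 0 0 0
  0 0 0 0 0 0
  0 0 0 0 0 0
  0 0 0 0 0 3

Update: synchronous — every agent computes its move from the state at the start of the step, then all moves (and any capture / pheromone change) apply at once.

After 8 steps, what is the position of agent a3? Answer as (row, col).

t=1: a0@(0,4) a1@(0,0) a2@(0,0) a3@(2,1) | pheromone: 4 0 0 0 5 0 / 0 0 0 0 0 0 / 0 2 0 0 0 0 / 0 0 0 0 0 0 / 0 0 0 0 0 2
t=2: a0@(0,4) a1@(0,0) a2@(0,0) a3@(2,1) | pheromone: 7 0 0 0 6 0 / 0 0 0 0 0 0 / 0 3 0 0 0 0 / 0 0 0 0 0 0 / 0 0 0 0 0 1
t=3: a0@(0,4) a1@(0,0) a2@(0,0) a3@(2,1) | pheromone: 10 0 0 0 7 0 / 0 0 0 0 0 0 / 0 4 0 0 0 0 / 0 0 0 0 0 0 / 0 0 0 0 0 0
t=4: a0@(0,4) a1@(0,0) a2@(0,0) a3@(2,1) | pheromone: 13 0 0 0 8 0 / 0 0 0 0 0 0 / 0 5 0 0 0 0 / 0 0 0 0 0 0 / 0 0 0 0 0 0
t=5: a0@(0,4) a1@(0,0) a2@(0,0) a3@(2,1) | pheromone: 16 0 0 0 9 0 / 0 0 0 0 0 0 / 0 6 0 0 0 0 / 0 0 0 0 0 0 / 0 0 0 0 0 0
t=6: a0@(0,4) a1@(0,0) a2@(0,0) a3@(2,1) | pheromone: 19 0 0 0 10 0 / 0 0 0 0 0 0 / 0 7 0 0 0 0 / 0 0 0 0 0 0 / 0 0 0 0 0 0
t=7: a0@(0,4) a1@(0,0) a2@(0,0) a3@(2,1) | pheromone: 22 0 0 0 11 0 / 0 0 0 0 0 0 / 0 8 0 0 0 0 / 0 0 0 0 0 0 / 0 0 0 0 0 0
t=8: a0@(0,4) a1@(0,0) a2@(0,0) a3@(2,1) | pheromone: 25 0 0 0 12 0 / 0 0 0 0 0 0 / 0 9 0 0 0 0 / 0 0 0 0 0 0 / 0 0 0 0 0 0

(2, 1)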